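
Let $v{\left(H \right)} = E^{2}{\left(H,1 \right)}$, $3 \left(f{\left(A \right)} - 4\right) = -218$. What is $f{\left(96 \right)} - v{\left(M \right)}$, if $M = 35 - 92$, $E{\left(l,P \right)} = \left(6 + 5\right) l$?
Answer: $- \frac{1179593}{3} \approx -3.932 \cdot 10^{5}$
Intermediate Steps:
$E{\left(l,P \right)} = 11 l$
$f{\left(A \right)} = - \frac{206}{3}$ ($f{\left(A \right)} = 4 + \frac{1}{3} \left(-218\right) = 4 - \frac{218}{3} = - \frac{206}{3}$)
$M = -57$ ($M = 35 - 92 = -57$)
$v{\left(H \right)} = 121 H^{2}$ ($v{\left(H \right)} = \left(11 H\right)^{2} = 121 H^{2}$)
$f{\left(96 \right)} - v{\left(M \right)} = - \frac{206}{3} - 121 \left(-57\right)^{2} = - \frac{206}{3} - 121 \cdot 3249 = - \frac{206}{3} - 393129 = - \frac{1179593}{3}$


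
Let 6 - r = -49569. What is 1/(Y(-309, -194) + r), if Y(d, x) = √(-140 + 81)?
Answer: 49575/2457680684 - I*√59/2457680684 ≈ 2.0171e-5 - 3.1254e-9*I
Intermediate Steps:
r = 49575 (r = 6 - 1*(-49569) = 6 + 49569 = 49575)
Y(d, x) = I*√59 (Y(d, x) = √(-59) = I*√59)
1/(Y(-309, -194) + r) = 1/(I*√59 + 49575) = 1/(49575 + I*√59)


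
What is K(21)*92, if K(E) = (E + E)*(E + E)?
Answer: 162288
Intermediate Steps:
K(E) = 4*E² (K(E) = (2*E)*(2*E) = 4*E²)
K(21)*92 = (4*21²)*92 = (4*441)*92 = 1764*92 = 162288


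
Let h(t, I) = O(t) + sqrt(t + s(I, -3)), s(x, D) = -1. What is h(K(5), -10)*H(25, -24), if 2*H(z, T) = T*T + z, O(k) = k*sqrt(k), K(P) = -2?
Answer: 601*I*(sqrt(3) - 2*sqrt(2))/2 ≈ -329.46*I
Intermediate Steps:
O(k) = k**(3/2)
h(t, I) = t**(3/2) + sqrt(-1 + t) (h(t, I) = t**(3/2) + sqrt(t - 1) = t**(3/2) + sqrt(-1 + t))
H(z, T) = z/2 + T**2/2 (H(z, T) = (T*T + z)/2 = (T**2 + z)/2 = (z + T**2)/2 = z/2 + T**2/2)
h(K(5), -10)*H(25, -24) = ((-2)**(3/2) + sqrt(-1 - 2))*((1/2)*25 + (1/2)*(-24)**2) = (-2*I*sqrt(2) + sqrt(-3))*(25/2 + (1/2)*576) = (-2*I*sqrt(2) + I*sqrt(3))*(25/2 + 288) = (I*sqrt(3) - 2*I*sqrt(2))*(601/2) = -601*I*sqrt(2) + 601*I*sqrt(3)/2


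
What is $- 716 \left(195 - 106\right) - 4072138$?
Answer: $-4135862$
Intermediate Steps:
$- 716 \left(195 - 106\right) - 4072138 = \left(-716\right) 89 - 4072138 = -63724 - 4072138 = -4135862$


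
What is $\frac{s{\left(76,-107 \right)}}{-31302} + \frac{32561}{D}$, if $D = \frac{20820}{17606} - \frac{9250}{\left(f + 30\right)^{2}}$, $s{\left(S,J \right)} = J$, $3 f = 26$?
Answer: $- \frac{20121716377030061}{3092495645430} \approx -6506.6$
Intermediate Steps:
$f = \frac{26}{3}$ ($f = \frac{1}{3} \cdot 26 = \frac{26}{3} \approx 8.6667$)
$D = - \frac{296386395}{59226584}$ ($D = \frac{20820}{17606} - \frac{9250}{\left(\frac{26}{3} + 30\right)^{2}} = 20820 \cdot \frac{1}{17606} - \frac{9250}{\left(\frac{116}{3}\right)^{2}} = \frac{10410}{8803} - \frac{9250}{\frac{13456}{9}} = \frac{10410}{8803} - \frac{41625}{6728} = - \frac{296386395}{59226584} \approx -5.0043$)
$\frac{s{\left(76,-107 \right)}}{-31302} + \frac{32561}{D} = - \frac{107}{-31302} + \frac{32561}{- \frac{296386395}{59226584}} = \left(-107\right) \left(- \frac{1}{31302}\right) + 32561 \left(- \frac{59226584}{296386395}\right) = \frac{107}{31302} - \frac{1928476801624}{296386395} = - \frac{20121716377030061}{3092495645430}$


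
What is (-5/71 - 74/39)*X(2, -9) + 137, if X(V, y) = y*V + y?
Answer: 175492/923 ≈ 190.13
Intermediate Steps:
X(V, y) = y + V*y (X(V, y) = V*y + y = y + V*y)
(-5/71 - 74/39)*X(2, -9) + 137 = (-5/71 - 74/39)*(-9*(1 + 2)) + 137 = (-5*1/71 - 74*1/39)*(-9*3) + 137 = (-5/71 - 74/39)*(-27) + 137 = -5449/2769*(-27) + 137 = 49041/923 + 137 = 175492/923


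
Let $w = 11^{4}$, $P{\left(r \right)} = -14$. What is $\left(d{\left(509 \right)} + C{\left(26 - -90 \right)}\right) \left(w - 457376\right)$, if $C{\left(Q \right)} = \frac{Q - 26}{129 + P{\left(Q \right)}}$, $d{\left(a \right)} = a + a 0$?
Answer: $- \frac{5191067875}{23} \approx -2.257 \cdot 10^{8}$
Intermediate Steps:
$w = 14641$
$d{\left(a \right)} = a$ ($d{\left(a \right)} = a + 0 = a$)
$C{\left(Q \right)} = - \frac{26}{115} + \frac{Q}{115}$ ($C{\left(Q \right)} = \frac{Q - 26}{129 - 14} = \frac{-26 + Q}{115} = \left(-26 + Q\right) \frac{1}{115} = - \frac{26}{115} + \frac{Q}{115}$)
$\left(d{\left(509 \right)} + C{\left(26 - -90 \right)}\right) \left(w - 457376\right) = \left(509 - \left(\frac{26}{115} - \frac{26 - -90}{115}\right)\right) \left(14641 - 457376\right) = \left(509 - \left(\frac{26}{115} - \frac{26 + 90}{115}\right)\right) \left(-442735\right) = \left(509 + \left(- \frac{26}{115} + \frac{1}{115} \cdot 116\right)\right) \left(-442735\right) = \left(509 + \left(- \frac{26}{115} + \frac{116}{115}\right)\right) \left(-442735\right) = \left(509 + \frac{18}{23}\right) \left(-442735\right) = \frac{11725}{23} \left(-442735\right) = - \frac{5191067875}{23}$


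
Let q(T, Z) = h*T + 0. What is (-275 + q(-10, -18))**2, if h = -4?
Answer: 55225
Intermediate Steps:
q(T, Z) = -4*T (q(T, Z) = -4*T + 0 = -4*T)
(-275 + q(-10, -18))**2 = (-275 - 4*(-10))**2 = (-275 + 40)**2 = (-235)**2 = 55225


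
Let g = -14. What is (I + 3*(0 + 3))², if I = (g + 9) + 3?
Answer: 49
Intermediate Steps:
I = -2 (I = (-14 + 9) + 3 = -5 + 3 = -2)
(I + 3*(0 + 3))² = (-2 + 3*(0 + 3))² = (-2 + 3*3)² = (-2 + 9)² = 7² = 49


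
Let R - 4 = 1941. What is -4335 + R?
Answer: -2390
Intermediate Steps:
R = 1945 (R = 4 + 1941 = 1945)
-4335 + R = -4335 + 1945 = -2390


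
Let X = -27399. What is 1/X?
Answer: -1/27399 ≈ -3.6498e-5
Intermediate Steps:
1/X = 1/(-27399) = -1/27399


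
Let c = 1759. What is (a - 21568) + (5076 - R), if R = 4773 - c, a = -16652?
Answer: -36158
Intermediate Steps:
R = 3014 (R = 4773 - 1*1759 = 4773 - 1759 = 3014)
(a - 21568) + (5076 - R) = (-16652 - 21568) + (5076 - 1*3014) = -38220 + (5076 - 3014) = -38220 + 2062 = -36158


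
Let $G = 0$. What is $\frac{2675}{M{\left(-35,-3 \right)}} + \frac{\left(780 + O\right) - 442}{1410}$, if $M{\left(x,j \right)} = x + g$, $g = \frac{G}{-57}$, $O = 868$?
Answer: $- \frac{124318}{1645} \approx -75.573$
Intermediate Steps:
$g = 0$ ($g = \frac{0}{-57} = 0 \left(- \frac{1}{57}\right) = 0$)
$M{\left(x,j \right)} = x$ ($M{\left(x,j \right)} = x + 0 = x$)
$\frac{2675}{M{\left(-35,-3 \right)}} + \frac{\left(780 + O\right) - 442}{1410} = \frac{2675}{-35} + \frac{\left(780 + 868\right) - 442}{1410} = 2675 \left(- \frac{1}{35}\right) + \left(1648 - 442\right) \frac{1}{1410} = - \frac{535}{7} + 1206 \cdot \frac{1}{1410} = - \frac{535}{7} + \frac{201}{235} = - \frac{124318}{1645}$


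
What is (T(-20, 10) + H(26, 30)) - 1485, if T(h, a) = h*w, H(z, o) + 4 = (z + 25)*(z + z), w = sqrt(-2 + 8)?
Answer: 1163 - 20*sqrt(6) ≈ 1114.0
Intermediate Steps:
w = sqrt(6) ≈ 2.4495
H(z, o) = -4 + 2*z*(25 + z) (H(z, o) = -4 + (z + 25)*(z + z) = -4 + (25 + z)*(2*z) = -4 + 2*z*(25 + z))
T(h, a) = h*sqrt(6)
(T(-20, 10) + H(26, 30)) - 1485 = (-20*sqrt(6) + (-4 + 2*26**2 + 50*26)) - 1485 = (-20*sqrt(6) + (-4 + 2*676 + 1300)) - 1485 = (-20*sqrt(6) + (-4 + 1352 + 1300)) - 1485 = (-20*sqrt(6) + 2648) - 1485 = (2648 - 20*sqrt(6)) - 1485 = 1163 - 20*sqrt(6)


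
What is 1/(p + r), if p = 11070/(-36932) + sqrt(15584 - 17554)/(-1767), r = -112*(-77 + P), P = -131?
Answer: 24802447051535630274/577790372226208528194809 + 602534906652*I*sqrt(1970)/577790372226208528194809 ≈ 4.2926e-5 + 4.6286e-11*I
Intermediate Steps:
r = 23296 (r = -112*(-77 - 131) = -112*(-208) = 23296)
p = -5535/18466 - I*sqrt(1970)/1767 (p = 11070*(-1/36932) + sqrt(-1970)*(-1/1767) = -5535/18466 + (I*sqrt(1970))*(-1/1767) = -5535/18466 - I*sqrt(1970)/1767 ≈ -0.29974 - 0.025119*I)
1/(p + r) = 1/((-5535/18466 - I*sqrt(1970)/1767) + 23296) = 1/(430178401/18466 - I*sqrt(1970)/1767)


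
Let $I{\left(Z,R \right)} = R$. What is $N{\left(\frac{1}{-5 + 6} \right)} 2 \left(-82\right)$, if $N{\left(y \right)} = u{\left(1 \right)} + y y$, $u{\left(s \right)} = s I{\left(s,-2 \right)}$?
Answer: $164$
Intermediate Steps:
$u{\left(s \right)} = - 2 s$ ($u{\left(s \right)} = s \left(-2\right) = - 2 s$)
$N{\left(y \right)} = -2 + y^{2}$ ($N{\left(y \right)} = \left(-2\right) 1 + y y = -2 + y^{2}$)
$N{\left(\frac{1}{-5 + 6} \right)} 2 \left(-82\right) = \left(-2 + \left(\frac{1}{-5 + 6}\right)^{2}\right) 2 \left(-82\right) = \left(-2 + \left(1^{-1}\right)^{2}\right) 2 \left(-82\right) = \left(-2 + 1^{2}\right) 2 \left(-82\right) = \left(-2 + 1\right) 2 \left(-82\right) = \left(-1\right) 2 \left(-82\right) = \left(-2\right) \left(-82\right) = 164$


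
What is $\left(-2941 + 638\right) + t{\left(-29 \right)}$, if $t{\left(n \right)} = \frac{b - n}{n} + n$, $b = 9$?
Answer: $- \frac{67666}{29} \approx -2333.3$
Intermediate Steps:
$t{\left(n \right)} = n + \frac{9 - n}{n}$ ($t{\left(n \right)} = \frac{9 - n}{n} + n = n + \frac{9 - n}{n}$)
$\left(-2941 + 638\right) + t{\left(-29 \right)} = \left(-2941 + 638\right) - \left(30 + \frac{9}{29}\right) = -2303 - \frac{879}{29} = - \frac{67666}{29}$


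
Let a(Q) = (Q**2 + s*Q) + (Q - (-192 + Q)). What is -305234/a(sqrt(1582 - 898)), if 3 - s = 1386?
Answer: 22282082/108959325 + 70356437*sqrt(19)/36319775 ≈ 8.6483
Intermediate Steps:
s = -1383 (s = 3 - 1*1386 = 3 - 1386 = -1383)
a(Q) = 192 + Q**2 - 1383*Q (a(Q) = (Q**2 - 1383*Q) + (Q - (-192 + Q)) = (Q**2 - 1383*Q) + (Q + (192 - Q)) = (Q**2 - 1383*Q) + 192 = 192 + Q**2 - 1383*Q)
-305234/a(sqrt(1582 - 898)) = -305234/(192 + (sqrt(1582 - 898))**2 - 1383*sqrt(1582 - 898)) = -305234/(192 + (sqrt(684))**2 - 8298*sqrt(19)) = -305234/(192 + (6*sqrt(19))**2 - 8298*sqrt(19)) = -305234/(192 + 684 - 8298*sqrt(19)) = -305234/(876 - 8298*sqrt(19))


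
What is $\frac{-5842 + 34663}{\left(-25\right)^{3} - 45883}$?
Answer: $- \frac{28821}{61508} \approx -0.46857$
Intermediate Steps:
$\frac{-5842 + 34663}{\left(-25\right)^{3} - 45883} = \frac{28821}{-15625 - 45883} = \frac{28821}{-61508} = 28821 \left(- \frac{1}{61508}\right) = - \frac{28821}{61508}$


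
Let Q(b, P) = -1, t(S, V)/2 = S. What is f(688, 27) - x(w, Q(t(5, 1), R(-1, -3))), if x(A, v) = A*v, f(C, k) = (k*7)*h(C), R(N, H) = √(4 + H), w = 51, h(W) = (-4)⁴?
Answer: 48435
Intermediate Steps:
h(W) = 256
t(S, V) = 2*S
f(C, k) = 1792*k (f(C, k) = (k*7)*256 = (7*k)*256 = 1792*k)
f(688, 27) - x(w, Q(t(5, 1), R(-1, -3))) = 1792*27 - 51*(-1) = 48384 - 1*(-51) = 48384 + 51 = 48435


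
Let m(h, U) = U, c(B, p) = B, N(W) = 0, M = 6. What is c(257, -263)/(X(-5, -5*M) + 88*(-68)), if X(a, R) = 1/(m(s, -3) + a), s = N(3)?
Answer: -2056/47873 ≈ -0.042947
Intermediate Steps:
s = 0
X(a, R) = 1/(-3 + a)
c(257, -263)/(X(-5, -5*M) + 88*(-68)) = 257/(1/(-3 - 5) + 88*(-68)) = 257/(1/(-8) - 5984) = 257/(-⅛ - 5984) = 257/(-47873/8) = 257*(-8/47873) = -2056/47873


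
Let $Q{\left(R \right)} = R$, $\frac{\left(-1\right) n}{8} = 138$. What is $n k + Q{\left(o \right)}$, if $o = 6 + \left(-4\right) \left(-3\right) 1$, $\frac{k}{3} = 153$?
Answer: $-506718$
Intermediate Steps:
$n = -1104$ ($n = \left(-8\right) 138 = -1104$)
$k = 459$ ($k = 3 \cdot 153 = 459$)
$o = 18$ ($o = 6 + 12 \cdot 1 = 6 + 12 = 18$)
$n k + Q{\left(o \right)} = \left(-1104\right) 459 + 18 = -506736 + 18 = -506718$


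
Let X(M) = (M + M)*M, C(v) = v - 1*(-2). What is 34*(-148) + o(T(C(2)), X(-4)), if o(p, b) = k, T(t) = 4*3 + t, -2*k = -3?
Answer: -10061/2 ≈ -5030.5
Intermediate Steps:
C(v) = 2 + v (C(v) = v + 2 = 2 + v)
X(M) = 2*M² (X(M) = (2*M)*M = 2*M²)
k = 3/2 (k = -½*(-3) = 3/2 ≈ 1.5000)
T(t) = 12 + t
o(p, b) = 3/2
34*(-148) + o(T(C(2)), X(-4)) = 34*(-148) + 3/2 = -5032 + 3/2 = -10061/2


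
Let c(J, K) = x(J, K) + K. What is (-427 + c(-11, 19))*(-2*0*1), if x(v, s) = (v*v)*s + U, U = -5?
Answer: 0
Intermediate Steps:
x(v, s) = -5 + s*v**2 (x(v, s) = (v*v)*s - 5 = v**2*s - 5 = s*v**2 - 5 = -5 + s*v**2)
c(J, K) = -5 + K + K*J**2 (c(J, K) = (-5 + K*J**2) + K = -5 + K + K*J**2)
(-427 + c(-11, 19))*(-2*0*1) = (-427 + (-5 + 19 + 19*(-11)**2))*(-2*0*1) = (-427 + (-5 + 19 + 19*121))*(0*1) = (-427 + (-5 + 19 + 2299))*0 = (-427 + 2313)*0 = 1886*0 = 0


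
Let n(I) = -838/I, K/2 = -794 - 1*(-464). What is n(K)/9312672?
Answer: 419/3073181760 ≈ 1.3634e-7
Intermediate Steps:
K = -660 (K = 2*(-794 - 1*(-464)) = 2*(-794 + 464) = 2*(-330) = -660)
n(K)/9312672 = -838/(-660)/9312672 = -838*(-1/660)*(1/9312672) = (419/330)*(1/9312672) = 419/3073181760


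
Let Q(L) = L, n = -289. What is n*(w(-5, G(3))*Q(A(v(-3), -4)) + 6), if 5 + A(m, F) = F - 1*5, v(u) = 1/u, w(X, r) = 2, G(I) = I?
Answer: 6358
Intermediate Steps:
A(m, F) = -10 + F (A(m, F) = -5 + (F - 1*5) = -5 + (F - 5) = -5 + (-5 + F) = -10 + F)
n*(w(-5, G(3))*Q(A(v(-3), -4)) + 6) = -289*(2*(-10 - 4) + 6) = -289*(2*(-14) + 6) = -289*(-28 + 6) = -289*(-22) = 6358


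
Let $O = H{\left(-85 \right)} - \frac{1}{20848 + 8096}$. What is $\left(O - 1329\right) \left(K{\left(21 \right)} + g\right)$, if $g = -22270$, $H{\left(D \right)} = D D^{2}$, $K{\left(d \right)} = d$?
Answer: $\frac{396337024137673}{28944} \approx 1.3693 \cdot 10^{10}$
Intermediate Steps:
$H{\left(D \right)} = D^{3}$
$O = - \frac{17775234001}{28944}$ ($O = \left(-85\right)^{3} - \frac{1}{20848 + 8096} = -614125 - \frac{1}{28944} = - \frac{17775234001}{28944} \approx -6.1413 \cdot 10^{5}$)
$\left(O - 1329\right) \left(K{\left(21 \right)} + g\right) = \left(- \frac{17775234001}{28944} - 1329\right) \left(21 - 22270\right) = \left(- \frac{17813700577}{28944}\right) \left(-22249\right) = \frac{396337024137673}{28944}$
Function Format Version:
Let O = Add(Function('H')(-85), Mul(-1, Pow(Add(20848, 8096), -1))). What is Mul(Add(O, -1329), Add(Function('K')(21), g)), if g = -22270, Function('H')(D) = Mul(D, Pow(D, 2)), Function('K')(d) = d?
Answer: Rational(396337024137673, 28944) ≈ 1.3693e+10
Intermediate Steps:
Function('H')(D) = Pow(D, 3)
O = Rational(-17775234001, 28944) (O = Add(Pow(-85, 3), Mul(-1, Pow(Add(20848, 8096), -1))) = Add(-614125, Mul(-1, Pow(28944, -1))) = Add(-614125, Mul(-1, Rational(1, 28944))) = Add(-614125, Rational(-1, 28944)) = Rational(-17775234001, 28944) ≈ -6.1413e+5)
Mul(Add(O, -1329), Add(Function('K')(21), g)) = Mul(Add(Rational(-17775234001, 28944), -1329), Add(21, -22270)) = Mul(Rational(-17813700577, 28944), -22249) = Rational(396337024137673, 28944)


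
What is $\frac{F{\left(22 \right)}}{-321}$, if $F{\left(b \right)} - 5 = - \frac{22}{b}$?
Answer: $- \frac{4}{321} \approx -0.012461$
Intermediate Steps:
$F{\left(b \right)} = 5 - \frac{22}{b}$
$\frac{F{\left(22 \right)}}{-321} = \frac{5 - \frac{22}{22}}{-321} = \left(5 - 1\right) \left(- \frac{1}{321}\right) = 4 \left(- \frac{1}{321}\right) = - \frac{4}{321}$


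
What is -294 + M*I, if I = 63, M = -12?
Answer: -1050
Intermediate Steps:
-294 + M*I = -294 - 12*63 = -294 - 756 = -1050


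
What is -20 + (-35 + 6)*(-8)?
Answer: 212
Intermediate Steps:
-20 + (-35 + 6)*(-8) = -20 - 29*(-8) = -20 + 232 = 212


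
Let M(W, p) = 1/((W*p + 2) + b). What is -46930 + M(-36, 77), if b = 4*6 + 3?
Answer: -128728991/2743 ≈ -46930.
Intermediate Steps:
b = 27 (b = 24 + 3 = 27)
M(W, p) = 1/(29 + W*p) (M(W, p) = 1/((W*p + 2) + 27) = 1/((2 + W*p) + 27) = 1/(29 + W*p))
-46930 + M(-36, 77) = -46930 + 1/(29 - 36*77) = -46930 + 1/(29 - 2772) = -46930 + 1/(-2743) = -46930 - 1/2743 = -128728991/2743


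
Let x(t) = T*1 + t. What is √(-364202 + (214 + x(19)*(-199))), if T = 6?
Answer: I*√368963 ≈ 607.42*I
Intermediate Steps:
x(t) = 6 + t (x(t) = 6*1 + t = 6 + t)
√(-364202 + (214 + x(19)*(-199))) = √(-364202 + (214 + (6 + 19)*(-199))) = √(-364202 + (214 + 25*(-199))) = √(-364202 + (214 - 4975)) = √(-364202 - 4761) = √(-368963) = I*√368963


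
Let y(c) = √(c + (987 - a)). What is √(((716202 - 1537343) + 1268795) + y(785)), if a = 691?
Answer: √(447654 + √1081) ≈ 669.09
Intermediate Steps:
y(c) = √(296 + c) (y(c) = √(c + (987 - 1*691)) = √(c + (987 - 691)) = √(c + 296) = √(296 + c))
√(((716202 - 1537343) + 1268795) + y(785)) = √(((716202 - 1537343) + 1268795) + √(296 + 785)) = √((-821141 + 1268795) + √1081) = √(447654 + √1081)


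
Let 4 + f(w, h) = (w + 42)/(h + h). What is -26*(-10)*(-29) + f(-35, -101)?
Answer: -1523895/202 ≈ -7544.0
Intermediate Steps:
f(w, h) = -4 + (42 + w)/(2*h) (f(w, h) = -4 + (w + 42)/(h + h) = -4 + (42 + w)/((2*h)) = -4 + (42 + w)*(1/(2*h)) = -4 + (42 + w)/(2*h))
-26*(-10)*(-29) + f(-35, -101) = -26*(-10)*(-29) + (1/2)*(42 - 35 - 8*(-101))/(-101) = 260*(-29) + (1/2)*(-1/101)*(42 - 35 + 808) = -7540 + (1/2)*(-1/101)*815 = -7540 - 815/202 = -1523895/202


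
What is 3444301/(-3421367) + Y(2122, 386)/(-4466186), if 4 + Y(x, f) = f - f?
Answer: -7691437610259/7640230698131 ≈ -1.0067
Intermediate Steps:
Y(x, f) = -4 (Y(x, f) = -4 + (f - f) = -4 + 0 = -4)
3444301/(-3421367) + Y(2122, 386)/(-4466186) = 3444301/(-3421367) - 4/(-4466186) = 3444301*(-1/3421367) - 4*(-1/4466186) = -3444301/3421367 + 2/2233093 = -7691437610259/7640230698131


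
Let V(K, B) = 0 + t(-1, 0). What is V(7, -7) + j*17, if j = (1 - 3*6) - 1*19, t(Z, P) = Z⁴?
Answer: -611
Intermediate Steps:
V(K, B) = 1 (V(K, B) = 0 + (-1)⁴ = 0 + 1 = 1)
j = -36 (j = (1 - 18) - 19 = -17 - 19 = -36)
V(7, -7) + j*17 = 1 - 36*17 = 1 - 612 = -611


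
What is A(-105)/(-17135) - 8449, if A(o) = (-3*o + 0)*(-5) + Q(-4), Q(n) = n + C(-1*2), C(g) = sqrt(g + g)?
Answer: -144772036/17135 - 2*I/17135 ≈ -8448.9 - 0.00011672*I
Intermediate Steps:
C(g) = sqrt(2)*sqrt(g) (C(g) = sqrt(2*g) = sqrt(2)*sqrt(g))
Q(n) = n + 2*I (Q(n) = n + sqrt(2)*sqrt(-1*2) = n + sqrt(2)*sqrt(-2) = n + sqrt(2)*(I*sqrt(2)) = n + 2*I)
A(o) = -4 + 2*I + 15*o (A(o) = (-3*o + 0)*(-5) + (-4 + 2*I) = -3*o*(-5) + (-4 + 2*I) = 15*o + (-4 + 2*I) = -4 + 2*I + 15*o)
A(-105)/(-17135) - 8449 = (-4 + 2*I + 15*(-105))/(-17135) - 8449 = (-4 + 2*I - 1575)*(-1/17135) - 8449 = (-1579 + 2*I)*(-1/17135) - 8449 = (1579/17135 - 2*I/17135) - 8449 = -144772036/17135 - 2*I/17135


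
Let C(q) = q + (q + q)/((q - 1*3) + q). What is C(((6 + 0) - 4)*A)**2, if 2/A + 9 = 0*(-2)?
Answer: 4624/99225 ≈ 0.046601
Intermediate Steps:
A = -2/9 (A = 2/(-9 + 0*(-2)) = 2/(-9 + 0) = 2/(-9) = 2*(-1/9) = -2/9 ≈ -0.22222)
C(q) = q + 2*q/(-3 + 2*q) (C(q) = q + (2*q)/((q - 3) + q) = q + (2*q)/((-3 + q) + q) = q + (2*q)/(-3 + 2*q) = q + 2*q/(-3 + 2*q))
C(((6 + 0) - 4)*A)**2 = ((((6 + 0) - 4)*(-2/9))*(-1 + 2*(((6 + 0) - 4)*(-2/9)))/(-3 + 2*(((6 + 0) - 4)*(-2/9))))**2 = (((6 - 4)*(-2/9))*(-1 + 2*((6 - 4)*(-2/9)))/(-3 + 2*((6 - 4)*(-2/9))))**2 = ((2*(-2/9))*(-1 + 2*(2*(-2/9)))/(-3 + 2*(2*(-2/9))))**2 = (-4*(-1 + 2*(-4/9))/(9*(-3 + 2*(-4/9))))**2 = (-4*(-1 - 8/9)/(9*(-3 - 8/9)))**2 = (-4/9*(-17/9)/(-35/9))**2 = (-4/9*(-9/35)*(-17/9))**2 = (-68/315)**2 = 4624/99225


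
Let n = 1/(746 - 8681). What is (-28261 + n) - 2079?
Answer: -240747901/7935 ≈ -30340.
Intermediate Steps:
n = -1/7935 (n = 1/(-7935) = -1/7935 ≈ -0.00012602)
(-28261 + n) - 2079 = (-28261 - 1/7935) - 2079 = -224251036/7935 - 2079 = -240747901/7935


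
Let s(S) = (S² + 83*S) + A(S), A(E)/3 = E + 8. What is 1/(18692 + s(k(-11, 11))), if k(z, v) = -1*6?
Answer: 1/18236 ≈ 5.4837e-5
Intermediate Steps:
A(E) = 24 + 3*E (A(E) = 3*(E + 8) = 3*(8 + E) = 24 + 3*E)
k(z, v) = -6
s(S) = 24 + S² + 86*S (s(S) = (S² + 83*S) + (24 + 3*S) = 24 + S² + 86*S)
1/(18692 + s(k(-11, 11))) = 1/(18692 + (24 + (-6)² + 86*(-6))) = 1/(18692 + (24 + 36 - 516)) = 1/(18692 - 456) = 1/18236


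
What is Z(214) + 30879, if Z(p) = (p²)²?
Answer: 2097304495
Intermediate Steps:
Z(p) = p⁴
Z(214) + 30879 = 214⁴ + 30879 = 2097273616 + 30879 = 2097304495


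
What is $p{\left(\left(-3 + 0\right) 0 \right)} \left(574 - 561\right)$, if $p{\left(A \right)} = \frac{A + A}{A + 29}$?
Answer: $0$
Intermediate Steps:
$p{\left(A \right)} = \frac{2 A}{29 + A}$
$p{\left(\left(-3 + 0\right) 0 \right)} \left(574 - 561\right) = \frac{2 \left(-3 + 0\right) 0}{29 + \left(-3 + 0\right) 0} \left(574 - 561\right) = \frac{2 \left(\left(-3\right) 0\right)}{29 - 0} \cdot 13 = 2 \cdot 0 \frac{1}{29 + 0} \cdot 13 = 2 \cdot 0 \cdot \frac{1}{29} \cdot 13 = 0 \cdot 13 = 0$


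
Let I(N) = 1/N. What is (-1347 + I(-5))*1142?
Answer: -7692512/5 ≈ -1.5385e+6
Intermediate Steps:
(-1347 + I(-5))*1142 = (-1347 + 1/(-5))*1142 = (-1347 - ⅕)*1142 = -6736/5*1142 = -7692512/5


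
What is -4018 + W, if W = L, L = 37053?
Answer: 33035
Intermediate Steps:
W = 37053
-4018 + W = -4018 + 37053 = 33035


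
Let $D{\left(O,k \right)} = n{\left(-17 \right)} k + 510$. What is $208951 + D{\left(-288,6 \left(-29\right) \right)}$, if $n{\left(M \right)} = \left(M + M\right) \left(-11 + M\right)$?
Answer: $43813$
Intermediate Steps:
$n{\left(M \right)} = 2 M \left(-11 + M\right)$
$D{\left(O,k \right)} = 510 + 952 k$ ($D{\left(O,k \right)} = 2 \left(-17\right) \left(-11 - 17\right) k + 510 = 2 \left(-17\right) \left(-28\right) k + 510 = 952 k + 510 = 510 + 952 k$)
$208951 + D{\left(-288,6 \left(-29\right) \right)} = 208951 + \left(510 + 952 \cdot 6 \left(-29\right)\right) = 208951 + \left(510 + 952 \left(-174\right)\right) = 208951 + \left(510 - 165648\right) = 208951 - 165138 = 43813$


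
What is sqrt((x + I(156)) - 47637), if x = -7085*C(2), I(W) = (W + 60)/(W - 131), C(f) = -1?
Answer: 4*I*sqrt(63349)/5 ≈ 201.35*I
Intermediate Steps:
I(W) = (60 + W)/(-131 + W)
x = 7085 (x = -7085*(-1) = 7085)
sqrt((x + I(156)) - 47637) = sqrt((7085 + (60 + 156)/(-131 + 156)) - 47637) = sqrt((7085 + 216/25) - 47637) = sqrt(177341/25 - 47637) = sqrt(-1013584/25) = 4*I*sqrt(63349)/5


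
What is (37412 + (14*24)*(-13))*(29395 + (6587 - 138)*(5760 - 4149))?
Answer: 344276646296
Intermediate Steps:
(37412 + (14*24)*(-13))*(29395 + (6587 - 138)*(5760 - 4149)) = (37412 + 336*(-13))*(29395 + 6449*1611) = (37412 - 4368)*(29395 + 10389339) = 33044*10418734 = 344276646296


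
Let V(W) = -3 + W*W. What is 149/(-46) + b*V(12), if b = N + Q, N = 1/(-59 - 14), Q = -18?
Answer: -8539967/3358 ≈ -2543.2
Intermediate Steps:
V(W) = -3 + W**2
N = -1/73 (N = 1/(-73) = -1/73 ≈ -0.013699)
b = -1315/73 (b = -1/73 - 18 = -1315/73 ≈ -18.014)
149/(-46) + b*V(12) = 149/(-46) - 1315*(-3 + 12**2)/73 = 149*(-1/46) - 1315*(-3 + 144)/73 = -149/46 - 1315/73*141 = -149/46 - 185415/73 = -8539967/3358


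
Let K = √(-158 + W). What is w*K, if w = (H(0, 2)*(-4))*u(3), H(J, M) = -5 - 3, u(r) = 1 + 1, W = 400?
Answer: 704*√2 ≈ 995.61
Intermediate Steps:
K = 11*√2 (K = √(-158 + 400) = √242 = 11*√2 ≈ 15.556)
u(r) = 2
H(J, M) = -8
w = 64 (w = -8*(-4)*2 = 32*2 = 64)
w*K = 64*(11*√2) = 704*√2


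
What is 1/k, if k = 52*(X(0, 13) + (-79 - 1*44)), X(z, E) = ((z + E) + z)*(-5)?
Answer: -1/9776 ≈ -0.00010229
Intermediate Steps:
X(z, E) = -10*z - 5*E (X(z, E) = ((E + z) + z)*(-5) = (E + 2*z)*(-5) = -10*z - 5*E)
k = -9776 (k = 52*((-10*0 - 5*13) + (-79 - 1*44)) = 52*((0 - 65) + (-79 - 44)) = 52*(-65 - 123) = 52*(-188) = -9776)
1/k = 1/(-9776) = -1/9776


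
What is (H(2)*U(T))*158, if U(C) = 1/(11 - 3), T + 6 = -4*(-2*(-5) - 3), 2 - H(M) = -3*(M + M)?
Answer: 553/2 ≈ 276.50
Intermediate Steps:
H(M) = 2 + 6*M (H(M) = 2 - (-3)*(M + M) = 2 - (-3)*2*M = 2 - (-6)*M = 2 + 6*M)
T = -34 (T = -6 - 4*(-2*(-5) - 3) = -6 - 4*(10 - 3) = -6 - 4*7 = -6 - 28 = -34)
U(C) = 1/8
(H(2)*U(T))*158 = ((2 + 6*2)*(1/8))*158 = ((2 + 12)*(1/8))*158 = (14*(1/8))*158 = (7/4)*158 = 553/2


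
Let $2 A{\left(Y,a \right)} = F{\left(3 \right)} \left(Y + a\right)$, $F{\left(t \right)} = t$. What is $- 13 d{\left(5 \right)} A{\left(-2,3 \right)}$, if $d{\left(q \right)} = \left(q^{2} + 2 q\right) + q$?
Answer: $-780$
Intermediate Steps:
$d{\left(q \right)} = q^{2} + 3 q$
$A{\left(Y,a \right)} = \frac{3 Y}{2} + \frac{3 a}{2}$ ($A{\left(Y,a \right)} = \frac{3 \left(Y + a\right)}{2} = \frac{3 Y + 3 a}{2} = \frac{3 Y}{2} + \frac{3 a}{2}$)
$- 13 d{\left(5 \right)} A{\left(-2,3 \right)} = - 13 \cdot 5 \left(3 + 5\right) \left(\frac{3}{2} \left(-2\right) + \frac{3}{2} \cdot 3\right) = - 13 \cdot 5 \cdot 8 \left(-3 + \frac{9}{2}\right) = \left(-13\right) 40 \cdot \frac{3}{2} = \left(-520\right) \frac{3}{2} = -780$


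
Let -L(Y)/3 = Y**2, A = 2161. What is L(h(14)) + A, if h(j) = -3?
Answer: 2134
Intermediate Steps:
L(Y) = -3*Y**2
L(h(14)) + A = -3*(-3)**2 + 2161 = -3*9 + 2161 = -27 + 2161 = 2134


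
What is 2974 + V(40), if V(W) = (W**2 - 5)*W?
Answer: 66774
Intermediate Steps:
V(W) = W*(-5 + W**2) (V(W) = (-5 + W**2)*W = W*(-5 + W**2))
2974 + V(40) = 2974 + 40*(-5 + 40**2) = 2974 + 40*(-5 + 1600) = 2974 + 40*1595 = 2974 + 63800 = 66774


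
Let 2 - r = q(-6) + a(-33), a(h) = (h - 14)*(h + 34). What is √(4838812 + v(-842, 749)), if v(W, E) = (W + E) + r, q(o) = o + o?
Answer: 2*√1209695 ≈ 2199.7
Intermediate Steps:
q(o) = 2*o
a(h) = (-14 + h)*(34 + h)
r = 61 (r = 2 - (2*(-6) + (-476 + (-33)² + 20*(-33))) = 2 - (-12 + (-476 + 1089 - 660)) = 2 - (-12 - 47) = 2 - 1*(-59) = 2 + 59 = 61)
v(W, E) = 61 + E + W (v(W, E) = (W + E) + 61 = (E + W) + 61 = 61 + E + W)
√(4838812 + v(-842, 749)) = √(4838812 + (61 + 749 - 842)) = √(4838812 - 32) = √4838780 = 2*√1209695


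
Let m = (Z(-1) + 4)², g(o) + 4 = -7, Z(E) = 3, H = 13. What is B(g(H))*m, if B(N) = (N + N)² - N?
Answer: 24255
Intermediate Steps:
g(o) = -11 (g(o) = -4 - 7 = -11)
B(N) = -N + 4*N² (B(N) = (2*N)² - N = 4*N² - N = -N + 4*N²)
m = 49 (m = (3 + 4)² = 7² = 49)
B(g(H))*m = -11*(-1 + 4*(-11))*49 = -11*(-1 - 44)*49 = -11*(-45)*49 = 495*49 = 24255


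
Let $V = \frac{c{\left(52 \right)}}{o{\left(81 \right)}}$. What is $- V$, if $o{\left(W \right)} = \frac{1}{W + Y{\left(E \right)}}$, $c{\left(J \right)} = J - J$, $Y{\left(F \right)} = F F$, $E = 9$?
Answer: $0$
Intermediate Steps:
$Y{\left(F \right)} = F^{2}$
$c{\left(J \right)} = 0$
$o{\left(W \right)} = \frac{1}{81 + W}$ ($o{\left(W \right)} = \frac{1}{W + 9^{2}} = \frac{1}{W + 81} = \frac{1}{81 + W}$)
$V = 0$ ($V = \frac{0}{\frac{1}{81 + 81}} = \frac{0}{\frac{1}{162}} = 0 \frac{1}{\frac{1}{162}} = 0 \cdot 162 = 0$)
$- V = \left(-1\right) 0 = 0$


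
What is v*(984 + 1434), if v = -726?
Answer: -1755468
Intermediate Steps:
v*(984 + 1434) = -726*(984 + 1434) = -726*2418 = -1755468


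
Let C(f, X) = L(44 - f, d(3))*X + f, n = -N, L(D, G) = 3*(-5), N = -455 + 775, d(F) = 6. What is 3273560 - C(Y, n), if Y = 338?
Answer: 3268422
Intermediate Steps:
N = 320
L(D, G) = -15
n = -320 (n = -1*320 = -320)
C(f, X) = f - 15*X (C(f, X) = -15*X + f = f - 15*X)
3273560 - C(Y, n) = 3273560 - (338 - 15*(-320)) = 3273560 - (338 + 4800) = 3273560 - 1*5138 = 3273560 - 5138 = 3268422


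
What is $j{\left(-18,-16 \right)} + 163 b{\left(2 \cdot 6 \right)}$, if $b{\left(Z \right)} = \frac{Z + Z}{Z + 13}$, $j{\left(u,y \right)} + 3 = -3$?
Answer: $\frac{3762}{25} \approx 150.48$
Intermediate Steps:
$j{\left(u,y \right)} = -6$ ($j{\left(u,y \right)} = -3 - 3 = -6$)
$b{\left(Z \right)} = \frac{2 Z}{13 + Z}$
$j{\left(-18,-16 \right)} + 163 b{\left(2 \cdot 6 \right)} = -6 + 163 \frac{2 \cdot 2 \cdot 6}{13 + 2 \cdot 6} = -6 + 163 \cdot 2 \cdot 12 \frac{1}{13 + 12} = -6 + 163 \cdot 2 \cdot 12 \cdot \frac{1}{25} = -6 + 163 \cdot \frac{24}{25} = -6 + \frac{3912}{25} = \frac{3762}{25}$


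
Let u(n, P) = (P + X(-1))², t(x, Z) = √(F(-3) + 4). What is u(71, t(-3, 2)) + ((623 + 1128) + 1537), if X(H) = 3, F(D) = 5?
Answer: 3324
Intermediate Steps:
t(x, Z) = 3 (t(x, Z) = √(5 + 4) = √9 = 3)
u(n, P) = (3 + P)² (u(n, P) = (P + 3)² = (3 + P)²)
u(71, t(-3, 2)) + ((623 + 1128) + 1537) = (3 + 3)² + ((623 + 1128) + 1537) = 6² + (1751 + 1537) = 36 + 3288 = 3324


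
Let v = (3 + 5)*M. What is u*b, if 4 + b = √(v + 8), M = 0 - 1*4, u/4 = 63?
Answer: -1008 + 504*I*√6 ≈ -1008.0 + 1234.5*I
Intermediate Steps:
u = 252 (u = 4*63 = 252)
M = -4 (M = 0 - 4 = -4)
v = -32 (v = (3 + 5)*(-4) = 8*(-4) = -32)
b = -4 + 2*I*√6 (b = -4 + √(-32 + 8) = -4 + √(-24) = -4 + 2*I*√6 ≈ -4.0 + 4.899*I)
u*b = 252*(-4 + 2*I*√6) = -1008 + 504*I*√6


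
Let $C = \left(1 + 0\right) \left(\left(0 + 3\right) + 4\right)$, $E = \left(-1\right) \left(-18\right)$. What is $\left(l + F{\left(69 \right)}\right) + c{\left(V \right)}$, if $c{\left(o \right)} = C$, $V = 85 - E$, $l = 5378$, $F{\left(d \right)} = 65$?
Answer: $5450$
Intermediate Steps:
$E = 18$
$V = 67$ ($V = 85 - 18 = 67$)
$C = 7$ ($C = 1 \left(3 + 4\right) = 1 \cdot 7 = 7$)
$c{\left(o \right)} = 7$
$\left(l + F{\left(69 \right)}\right) + c{\left(V \right)} = \left(5378 + 65\right) + 7 = 5443 + 7 = 5450$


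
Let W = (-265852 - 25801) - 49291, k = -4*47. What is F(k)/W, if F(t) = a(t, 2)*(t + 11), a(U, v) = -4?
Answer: -59/28412 ≈ -0.0020766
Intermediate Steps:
k = -188
F(t) = -44 - 4*t (F(t) = -4*(t + 11) = -4*(11 + t) = -44 - 4*t)
W = -340944 (W = -291653 - 49291 = -340944)
F(k)/W = (-44 - 4*(-188))/(-340944) = (-44 + 752)*(-1/340944) = 708*(-1/340944) = -59/28412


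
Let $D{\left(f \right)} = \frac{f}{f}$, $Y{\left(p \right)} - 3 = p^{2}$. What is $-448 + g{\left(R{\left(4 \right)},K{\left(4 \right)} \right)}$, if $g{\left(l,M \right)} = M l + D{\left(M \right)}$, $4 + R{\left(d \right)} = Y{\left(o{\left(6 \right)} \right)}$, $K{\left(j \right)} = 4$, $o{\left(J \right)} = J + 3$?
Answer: $-127$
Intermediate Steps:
$o{\left(J \right)} = 3 + J$
$Y{\left(p \right)} = 3 + p^{2}$
$R{\left(d \right)} = 80$ ($R{\left(d \right)} = -4 + \left(3 + \left(3 + 6\right)^{2}\right) = -4 + \left(3 + 9^{2}\right) = -4 + \left(3 + 81\right) = -4 + 84 = 80$)
$D{\left(f \right)} = 1$
$g{\left(l,M \right)} = 1 + M l$ ($g{\left(l,M \right)} = M l + 1 = 1 + M l$)
$-448 + g{\left(R{\left(4 \right)},K{\left(4 \right)} \right)} = -448 + \left(1 + 4 \cdot 80\right) = -448 + \left(1 + 320\right) = -448 + 321 = -127$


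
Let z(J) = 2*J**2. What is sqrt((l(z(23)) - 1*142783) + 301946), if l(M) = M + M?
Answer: sqrt(161279) ≈ 401.60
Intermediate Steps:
l(M) = 2*M
sqrt((l(z(23)) - 1*142783) + 301946) = sqrt((2*(2*23**2) - 1*142783) + 301946) = sqrt((2*(2*529) - 142783) + 301946) = sqrt((2*1058 - 142783) + 301946) = sqrt((2116 - 142783) + 301946) = sqrt(-140667 + 301946) = sqrt(161279)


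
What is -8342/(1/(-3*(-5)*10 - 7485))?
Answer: 61188570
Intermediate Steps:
-8342/(1/(-3*(-5)*10 - 7485)) = -8342/(1/(15*10 - 7485)) = -8342/(1/(150 - 7485)) = -8342/(1/(-7335)) = -8342/(-1/7335) = -8342*(-7335) = 61188570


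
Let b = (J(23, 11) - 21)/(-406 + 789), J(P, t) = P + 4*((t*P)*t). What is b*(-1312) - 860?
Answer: -14937188/383 ≈ -39001.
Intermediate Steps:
J(P, t) = P + 4*P*t² (J(P, t) = P + 4*((P*t)*t) = P + 4*(P*t²) = P + 4*P*t²)
b = 11134/383 (b = (23*(1 + 4*11²) - 21)/(-406 + 789) = (23*(1 + 4*121) - 21)/383 = (23*(1 + 484) - 21)*(1/383) = (23*485 - 21)*(1/383) = (11155 - 21)*(1/383) = 11134*(1/383) = 11134/383 ≈ 29.070)
b*(-1312) - 860 = (11134/383)*(-1312) - 860 = -14607808/383 - 860 = -14937188/383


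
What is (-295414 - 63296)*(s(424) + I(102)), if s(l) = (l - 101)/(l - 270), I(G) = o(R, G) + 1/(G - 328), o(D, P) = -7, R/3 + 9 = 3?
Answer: 1392316560/791 ≈ 1.7602e+6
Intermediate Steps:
R = -18 (R = -27 + 3*3 = -27 + 9 = -18)
I(G) = -7 + 1/(-328 + G) (I(G) = -7 + 1/(G - 328) = -7 + 1/(-328 + G))
s(l) = (-101 + l)/(-270 + l)
(-295414 - 63296)*(s(424) + I(102)) = (-295414 - 63296)*((-101 + 424)/(-270 + 424) + (2297 - 7*102)/(-328 + 102)) = -358710*(323/154 + (2297 - 714)/(-226)) = -358710*((1/154)*323 - 1/226*1583) = -358710*(323/154 - 1583/226) = -358710*(-42696/8701) = 1392316560/791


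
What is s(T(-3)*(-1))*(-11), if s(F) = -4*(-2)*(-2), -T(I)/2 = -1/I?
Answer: 176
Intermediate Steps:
T(I) = 2/I (T(I) = -(-2)/I = 2/I)
s(F) = -16 (s(F) = 8*(-2) = -16)
s(T(-3)*(-1))*(-11) = -16*(-11) = 176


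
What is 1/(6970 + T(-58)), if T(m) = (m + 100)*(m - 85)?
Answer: 1/964 ≈ 0.0010373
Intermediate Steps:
T(m) = (-85 + m)*(100 + m) (T(m) = (100 + m)*(-85 + m) = (-85 + m)*(100 + m))
1/(6970 + T(-58)) = 1/(6970 + (-8500 + (-58)² + 15*(-58))) = 1/(6970 + (-8500 + 3364 - 870)) = 1/(6970 - 6006) = 1/964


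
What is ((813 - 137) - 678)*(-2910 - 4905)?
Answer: 15630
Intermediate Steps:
((813 - 137) - 678)*(-2910 - 4905) = (676 - 678)*(-7815) = -2*(-7815) = 15630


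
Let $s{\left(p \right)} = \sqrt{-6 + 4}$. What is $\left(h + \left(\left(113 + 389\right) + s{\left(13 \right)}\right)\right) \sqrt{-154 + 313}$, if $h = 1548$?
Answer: $\sqrt{159} \left(2050 + i \sqrt{2}\right) \approx 25850.0 + 17.833 i$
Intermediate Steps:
$s{\left(p \right)} = i \sqrt{2}$ ($s{\left(p \right)} = \sqrt{-2} = i \sqrt{2}$)
$\left(h + \left(\left(113 + 389\right) + s{\left(13 \right)}\right)\right) \sqrt{-154 + 313} = \left(1548 + \left(\left(113 + 389\right) + i \sqrt{2}\right)\right) \sqrt{-154 + 313} = \left(1548 + \left(502 + i \sqrt{2}\right)\right) \sqrt{159} = \left(2050 + i \sqrt{2}\right) \sqrt{159} = \sqrt{159} \left(2050 + i \sqrt{2}\right)$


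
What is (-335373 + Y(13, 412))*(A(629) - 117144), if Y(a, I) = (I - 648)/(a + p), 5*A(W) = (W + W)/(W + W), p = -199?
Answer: 18268324336549/465 ≈ 3.9287e+10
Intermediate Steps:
A(W) = ⅕ (A(W) = ((W + W)/(W + W))/5 = ((2*W)/((2*W)))/5 = ((2*W)*(1/(2*W)))/5 = (⅕)*1 = ⅕)
Y(a, I) = (-648 + I)/(-199 + a) (Y(a, I) = (I - 648)/(a - 199) = (-648 + I)/(-199 + a))
(-335373 + Y(13, 412))*(A(629) - 117144) = (-335373 + (-648 + 412)/(-199 + 13))*(⅕ - 117144) = (-335373 - 236/(-186))*(-585719/5) = (-335373 - 1/186*(-236))*(-585719/5) = (-335373 + 118/93)*(-585719/5) = -31189571/93*(-585719/5) = 18268324336549/465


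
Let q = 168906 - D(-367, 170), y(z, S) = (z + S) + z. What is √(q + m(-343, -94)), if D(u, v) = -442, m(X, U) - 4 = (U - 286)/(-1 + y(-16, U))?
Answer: 2*√682881667/127 ≈ 411.53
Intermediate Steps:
y(z, S) = S + 2*z (y(z, S) = (S + z) + z = S + 2*z)
m(X, U) = 4 + (-286 + U)/(-33 + U) (m(X, U) = 4 + (U - 286)/(-1 + (U + 2*(-16))) = 4 + (-286 + U)/(-1 + (U - 32)) = 4 + (-286 + U)/(-1 + (-32 + U)) = 4 + (-286 + U)/(-33 + U))
q = 169348 (q = 168906 - 1*(-442) = 168906 + 442 = 169348)
√(q + m(-343, -94)) = √(169348 + (-418 + 5*(-94))/(-33 - 94)) = √(169348 + (-418 - 470)/(-127)) = √(169348 - 1/127*(-888)) = √(169348 + 888/127) = √(21508084/127) = 2*√682881667/127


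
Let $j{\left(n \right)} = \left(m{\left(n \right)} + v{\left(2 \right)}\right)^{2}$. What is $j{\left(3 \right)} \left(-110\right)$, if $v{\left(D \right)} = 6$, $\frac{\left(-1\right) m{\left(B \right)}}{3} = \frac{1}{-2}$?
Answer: $- \frac{12375}{2} \approx -6187.5$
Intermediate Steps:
$m{\left(B \right)} = \frac{3}{2}$ ($m{\left(B \right)} = - \frac{3}{-2} = \left(-3\right) \left(- \frac{1}{2}\right) = \frac{3}{2}$)
$j{\left(n \right)} = \frac{225}{4}$ ($j{\left(n \right)} = \left(\frac{3}{2} + 6\right)^{2} = \left(\frac{15}{2}\right)^{2} = \frac{225}{4}$)
$j{\left(3 \right)} \left(-110\right) = \frac{225}{4} \left(-110\right) = - \frac{12375}{2}$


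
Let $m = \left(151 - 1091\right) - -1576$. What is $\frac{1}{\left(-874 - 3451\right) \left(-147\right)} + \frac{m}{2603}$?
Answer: $\frac{404355503}{1654922325} \approx 0.24433$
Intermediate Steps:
$m = 636$ ($m = -940 + 1576 = 636$)
$\frac{1}{\left(-874 - 3451\right) \left(-147\right)} + \frac{m}{2603} = \frac{1}{\left(-874 - 3451\right) \left(-147\right)} + \frac{636}{2603} = \frac{1}{-4325} \left(- \frac{1}{147}\right) + 636 \cdot \frac{1}{2603} = \left(- \frac{1}{4325}\right) \left(- \frac{1}{147}\right) + \frac{636}{2603} = \frac{1}{635775} + \frac{636}{2603} = \frac{404355503}{1654922325}$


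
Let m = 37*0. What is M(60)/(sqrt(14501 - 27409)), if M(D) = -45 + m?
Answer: 45*I*sqrt(3227)/6454 ≈ 0.39608*I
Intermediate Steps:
m = 0
M(D) = -45 (M(D) = -45 + 0 = -45)
M(60)/(sqrt(14501 - 27409)) = -45/sqrt(14501 - 27409) = -45*(-I*sqrt(3227)/6454) = -(-45)*I*sqrt(3227)/6454 = 45*I*sqrt(3227)/6454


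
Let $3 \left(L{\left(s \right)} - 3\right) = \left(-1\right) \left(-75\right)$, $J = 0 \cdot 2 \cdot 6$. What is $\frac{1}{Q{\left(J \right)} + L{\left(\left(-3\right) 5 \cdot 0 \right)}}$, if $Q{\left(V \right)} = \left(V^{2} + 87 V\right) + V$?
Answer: $\frac{1}{28} \approx 0.035714$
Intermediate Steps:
$J = 0$ ($J = 0 \cdot 6 = 0$)
$L{\left(s \right)} = 28$ ($L{\left(s \right)} = 3 + \frac{\left(-1\right) \left(-75\right)}{3} = 3 + \frac{1}{3} \cdot 75 = 3 + 25 = 28$)
$Q{\left(V \right)} = V^{2} + 88 V$
$\frac{1}{Q{\left(J \right)} + L{\left(\left(-3\right) 5 \cdot 0 \right)}} = \frac{1}{0 \left(88 + 0\right) + 28} = \frac{1}{0 \cdot 88 + 28} = \frac{1}{0 + 28} = \frac{1}{28}$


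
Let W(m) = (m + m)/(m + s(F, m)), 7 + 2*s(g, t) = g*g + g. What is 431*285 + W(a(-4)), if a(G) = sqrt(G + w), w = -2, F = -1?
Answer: 8967003/73 - 28*I*sqrt(6)/73 ≈ 1.2284e+5 - 0.93953*I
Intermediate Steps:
a(G) = sqrt(-2 + G) (a(G) = sqrt(G - 2) = sqrt(-2 + G))
s(g, t) = -7/2 + g/2 + g**2/2 (s(g, t) = -7/2 + (g*g + g)/2 = -7/2 + (g**2 + g)/2 = -7/2 + (g + g**2)/2 = -7/2 + (g/2 + g**2/2) = -7/2 + g/2 + g**2/2)
W(m) = 2*m/(-7/2 + m) (W(m) = (m + m)/(m + (-7/2 + (1/2)*(-1) + (1/2)*(-1)**2)) = (2*m)/(m + (-7/2 - 1/2 + (1/2)*1)) = (2*m)/(m + (-7/2 - 1/2 + 1/2)) = (2*m)/(m - 7/2) = (2*m)/(-7/2 + m) = 2*m/(-7/2 + m))
431*285 + W(a(-4)) = 431*285 + 4*sqrt(-2 - 4)/(-7 + 2*sqrt(-2 - 4)) = 122835 + 4*sqrt(-6)/(-7 + 2*sqrt(-6)) = 122835 + 4*(I*sqrt(6))/(-7 + 2*(I*sqrt(6))) = 122835 + 4*(I*sqrt(6))/(-7 + 2*I*sqrt(6)) = 122835 + 4*I*sqrt(6)/(-7 + 2*I*sqrt(6))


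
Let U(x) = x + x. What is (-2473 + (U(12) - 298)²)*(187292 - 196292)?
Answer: -653427000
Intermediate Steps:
U(x) = 2*x
(-2473 + (U(12) - 298)²)*(187292 - 196292) = (-2473 + (2*12 - 298)²)*(187292 - 196292) = (-2473 + (24 - 298)²)*(-9000) = (-2473 + (-274)²)*(-9000) = (-2473 + 75076)*(-9000) = 72603*(-9000) = -653427000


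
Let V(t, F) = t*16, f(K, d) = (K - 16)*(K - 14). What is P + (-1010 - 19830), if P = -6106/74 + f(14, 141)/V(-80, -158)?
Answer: -774133/37 ≈ -20923.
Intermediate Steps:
f(K, d) = (-16 + K)*(-14 + K)
V(t, F) = 16*t
P = -3053/37 (P = -6106/74 + (224 + 14² - 30*14)/((16*(-80))) = -6106*1/74 + (224 + 196 - 420)/(-1280) = -3053/37 + 0*(-1/1280) = -3053/37 + 0 = -3053/37 ≈ -82.514)
P + (-1010 - 19830) = -3053/37 + (-1010 - 19830) = -3053/37 - 20840 = -774133/37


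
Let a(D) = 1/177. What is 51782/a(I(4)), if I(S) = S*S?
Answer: 9165414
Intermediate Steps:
I(S) = S²
a(D) = 1/177
51782/a(I(4)) = 51782/(1/177) = 51782*177 = 9165414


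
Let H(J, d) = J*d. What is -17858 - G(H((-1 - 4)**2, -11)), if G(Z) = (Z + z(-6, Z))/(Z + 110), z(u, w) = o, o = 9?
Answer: -2946836/165 ≈ -17860.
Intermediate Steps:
z(u, w) = 9
G(Z) = (9 + Z)/(110 + Z) (G(Z) = (Z + 9)/(Z + 110) = (9 + Z)/(110 + Z))
-17858 - G(H((-1 - 4)**2, -11)) = -17858 - (9 + (-1 - 4)**2*(-11))/(110 + (-1 - 4)**2*(-11)) = -17858 - (9 + (-5)**2*(-11))/(110 + (-5)**2*(-11)) = -17858 - (9 + 25*(-11))/(110 + 25*(-11)) = -17858 - (9 - 275)/(110 - 275) = -17858 - (-266)/(-165) = -17858 - (-1)*(-266)/165 = -17858 - 1*266/165 = -17858 - 266/165 = -2946836/165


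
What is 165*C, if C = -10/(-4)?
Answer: 825/2 ≈ 412.50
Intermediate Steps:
C = 5/2 (C = -10*(-¼) = 5/2 ≈ 2.5000)
165*C = 165*(5/2) = 825/2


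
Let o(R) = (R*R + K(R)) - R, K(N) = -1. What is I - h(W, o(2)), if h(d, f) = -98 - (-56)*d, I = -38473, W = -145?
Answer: -30255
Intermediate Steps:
o(R) = -1 + R² - R (o(R) = (R*R - 1) - R = (R² - 1) - R = (-1 + R²) - R = -1 + R² - R)
h(d, f) = -98 + 56*d
I - h(W, o(2)) = -38473 - (-98 + 56*(-145)) = -38473 - (-98 - 8120) = -38473 - 1*(-8218) = -38473 + 8218 = -30255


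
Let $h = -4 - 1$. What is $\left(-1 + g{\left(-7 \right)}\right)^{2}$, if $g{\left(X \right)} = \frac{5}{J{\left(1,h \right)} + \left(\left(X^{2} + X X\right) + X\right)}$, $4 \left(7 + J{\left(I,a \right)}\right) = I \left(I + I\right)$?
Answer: $\frac{25281}{28561} \approx 0.88516$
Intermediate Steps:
$h = -5$ ($h = -4 - 1 = -5$)
$J{\left(I,a \right)} = -7 + \frac{I^{2}}{2}$ ($J{\left(I,a \right)} = -7 + \frac{I \left(I + I\right)}{4} = -7 + \frac{I 2 I}{4} = -7 + \frac{2 I^{2}}{4} = -7 + \frac{I^{2}}{2}$)
$g{\left(X \right)} = \frac{5}{- \frac{13}{2} + X + 2 X^{2}}$ ($g{\left(X \right)} = \frac{5}{\left(-7 + \frac{1^{2}}{2}\right) + \left(\left(X^{2} + X X\right) + X\right)} = \frac{5}{\left(-7 + \frac{1}{2} \cdot 1\right) + \left(\left(X^{2} + X^{2}\right) + X\right)} = \frac{5}{\left(-7 + \frac{1}{2}\right) + \left(2 X^{2} + X\right)} = \frac{5}{- \frac{13}{2} + \left(X + 2 X^{2}\right)} = \frac{5}{- \frac{13}{2} + X + 2 X^{2}}$)
$\left(-1 + g{\left(-7 \right)}\right)^{2} = \left(-1 + \frac{10}{-13 + 2 \left(-7\right) + 4 \left(-7\right)^{2}}\right)^{2} = \left(-1 + \frac{10}{-13 - 14 + 4 \cdot 49}\right)^{2} = \left(-1 + \frac{10}{-13 - 14 + 196}\right)^{2} = \left(-1 + \frac{10}{169}\right)^{2} = \left(- \frac{159}{169}\right)^{2} = \frac{25281}{28561}$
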